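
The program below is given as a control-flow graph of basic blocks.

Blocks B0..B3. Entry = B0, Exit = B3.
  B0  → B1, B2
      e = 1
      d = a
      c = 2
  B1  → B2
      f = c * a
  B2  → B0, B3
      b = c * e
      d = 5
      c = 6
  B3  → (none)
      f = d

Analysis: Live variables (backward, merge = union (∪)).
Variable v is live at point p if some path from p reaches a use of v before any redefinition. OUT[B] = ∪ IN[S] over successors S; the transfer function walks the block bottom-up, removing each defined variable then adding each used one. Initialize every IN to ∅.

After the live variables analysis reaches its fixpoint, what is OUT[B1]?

Answer: {a, c, e}

Trace:
Converged values:
  B0:   IN={a}   OUT={a, c, e}
  B1:   IN={a, c, e}   OUT={a, c, e}
  B2:   IN={a, c, e}   OUT={a, d}
  B3:   IN={d}   OUT={}

Merge at B1: OUT[B1] = IN[B2] = {a, c, e}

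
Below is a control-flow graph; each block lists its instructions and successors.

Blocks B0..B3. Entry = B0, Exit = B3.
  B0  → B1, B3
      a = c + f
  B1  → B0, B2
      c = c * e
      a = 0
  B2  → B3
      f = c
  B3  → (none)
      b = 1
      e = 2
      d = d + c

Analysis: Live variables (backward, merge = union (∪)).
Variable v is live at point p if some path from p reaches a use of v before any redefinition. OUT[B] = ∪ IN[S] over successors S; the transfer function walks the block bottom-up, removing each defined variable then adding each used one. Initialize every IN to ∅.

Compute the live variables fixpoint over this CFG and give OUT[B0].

Answer: {c, d, e, f}

Derivation:
Fixpoint table:
  B0:  IN={c, d, e, f}  OUT={c, d, e, f}
  B1:  IN={c, d, e, f}  OUT={c, d, e, f}
  B2:  IN={c, d}  OUT={c, d}
  B3:  IN={c, d}  OUT={}

Merge at B0: OUT[B0] = IN[B1] ⊔ IN[B3] = {c, d, e, f}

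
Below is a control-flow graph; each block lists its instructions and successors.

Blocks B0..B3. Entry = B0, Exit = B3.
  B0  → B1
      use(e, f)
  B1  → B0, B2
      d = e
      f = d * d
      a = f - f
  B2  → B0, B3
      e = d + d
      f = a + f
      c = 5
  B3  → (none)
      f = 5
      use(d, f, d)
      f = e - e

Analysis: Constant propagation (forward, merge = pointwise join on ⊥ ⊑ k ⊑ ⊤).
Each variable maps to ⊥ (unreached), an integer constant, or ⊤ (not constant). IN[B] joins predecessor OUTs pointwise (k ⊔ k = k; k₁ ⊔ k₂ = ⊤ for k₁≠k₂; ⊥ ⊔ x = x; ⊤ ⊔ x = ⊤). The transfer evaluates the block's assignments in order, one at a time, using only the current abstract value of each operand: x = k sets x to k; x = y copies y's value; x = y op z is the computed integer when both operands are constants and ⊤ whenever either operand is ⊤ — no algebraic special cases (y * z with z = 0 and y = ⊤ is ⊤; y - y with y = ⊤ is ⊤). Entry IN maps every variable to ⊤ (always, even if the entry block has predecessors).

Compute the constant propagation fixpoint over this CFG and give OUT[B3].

Answer: {a: ⊤, b: ⊤, c: 5, d: ⊤, e: ⊤, f: ⊤}

Derivation:
Per-block solution:
  B0: | IN=(all ⊤) | OUT=(all ⊤)
  B1: | IN=(all ⊤) | OUT=(all ⊤)
  B2: | IN=(all ⊤) | OUT={c:5; rest ⊤}
  B3: | IN={c:5; rest ⊤} | OUT={c:5; rest ⊤}

Merge at B3: IN[B3] = OUT[B2] = {a: ⊤, b: ⊤, c: 5, d: ⊤, e: ⊤, f: ⊤}
Applying B3's transfer function to that IN value gives OUT[B3] (row B3 above).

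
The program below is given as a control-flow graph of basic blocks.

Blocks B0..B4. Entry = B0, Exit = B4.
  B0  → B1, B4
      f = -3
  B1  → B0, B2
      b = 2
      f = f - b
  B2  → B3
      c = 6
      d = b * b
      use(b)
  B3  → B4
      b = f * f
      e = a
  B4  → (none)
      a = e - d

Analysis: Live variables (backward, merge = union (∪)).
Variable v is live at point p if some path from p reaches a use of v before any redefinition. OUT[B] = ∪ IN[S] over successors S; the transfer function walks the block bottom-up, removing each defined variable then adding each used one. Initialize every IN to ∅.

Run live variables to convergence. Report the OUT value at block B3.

Per-block solution:
  B0: | IN={a, d, e} | OUT={a, d, e, f}
  B1: | IN={a, d, e, f} | OUT={a, b, d, e, f}
  B2: | IN={a, b, f} | OUT={a, d, f}
  B3: | IN={a, d, f} | OUT={d, e}
  B4: | IN={d, e} | OUT={}

Merge at B3: OUT[B3] = IN[B4] = {d, e}

Answer: {d, e}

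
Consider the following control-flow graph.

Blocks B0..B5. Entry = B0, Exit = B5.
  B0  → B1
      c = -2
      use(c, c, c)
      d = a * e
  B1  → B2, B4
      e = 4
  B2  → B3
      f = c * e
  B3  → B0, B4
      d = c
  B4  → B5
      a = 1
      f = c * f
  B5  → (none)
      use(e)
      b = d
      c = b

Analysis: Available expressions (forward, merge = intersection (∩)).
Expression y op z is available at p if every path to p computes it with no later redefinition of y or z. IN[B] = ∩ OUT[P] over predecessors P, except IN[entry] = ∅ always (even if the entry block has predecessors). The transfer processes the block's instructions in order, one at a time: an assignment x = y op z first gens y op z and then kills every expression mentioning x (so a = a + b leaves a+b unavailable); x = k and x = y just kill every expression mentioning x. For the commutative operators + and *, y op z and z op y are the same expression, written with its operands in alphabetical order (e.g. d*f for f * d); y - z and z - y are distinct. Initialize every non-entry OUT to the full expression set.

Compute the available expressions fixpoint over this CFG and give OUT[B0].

Answer: {a*e}

Trace:
Converged values:
  B0: | IN={} | OUT={a*e}
  B1: | IN={a*e} | OUT={}
  B2: | IN={} | OUT={c*e}
  B3: | IN={c*e} | OUT={c*e}
  B4: | IN={} | OUT={}
  B5: | IN={} | OUT={}

Merge at B0 (entry node, so the boundary value {} is joined with the incoming edge(s)): IN[B0] = {} ∩ OUT[B3] = {}
Applying B0's transfer function to that IN value gives OUT[B0] (row B0 above).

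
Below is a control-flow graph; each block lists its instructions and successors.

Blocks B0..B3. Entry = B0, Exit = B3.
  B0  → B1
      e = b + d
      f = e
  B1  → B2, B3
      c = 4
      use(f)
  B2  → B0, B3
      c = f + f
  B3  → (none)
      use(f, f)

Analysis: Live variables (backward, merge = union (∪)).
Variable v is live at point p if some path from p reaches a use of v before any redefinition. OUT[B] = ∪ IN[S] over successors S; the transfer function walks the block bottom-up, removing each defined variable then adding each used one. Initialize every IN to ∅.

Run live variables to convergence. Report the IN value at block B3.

Answer: {f}

Trace:
Converged values:
  B0: | IN={b, d} | OUT={b, d, f}
  B1: | IN={b, d, f} | OUT={b, d, f}
  B2: | IN={b, d, f} | OUT={b, d, f}
  B3: | IN={f} | OUT={}

B3 is the boundary node: OUT[B3] = {}
Applying B3's transfer function to that OUT value gives IN[B3] (row B3 above).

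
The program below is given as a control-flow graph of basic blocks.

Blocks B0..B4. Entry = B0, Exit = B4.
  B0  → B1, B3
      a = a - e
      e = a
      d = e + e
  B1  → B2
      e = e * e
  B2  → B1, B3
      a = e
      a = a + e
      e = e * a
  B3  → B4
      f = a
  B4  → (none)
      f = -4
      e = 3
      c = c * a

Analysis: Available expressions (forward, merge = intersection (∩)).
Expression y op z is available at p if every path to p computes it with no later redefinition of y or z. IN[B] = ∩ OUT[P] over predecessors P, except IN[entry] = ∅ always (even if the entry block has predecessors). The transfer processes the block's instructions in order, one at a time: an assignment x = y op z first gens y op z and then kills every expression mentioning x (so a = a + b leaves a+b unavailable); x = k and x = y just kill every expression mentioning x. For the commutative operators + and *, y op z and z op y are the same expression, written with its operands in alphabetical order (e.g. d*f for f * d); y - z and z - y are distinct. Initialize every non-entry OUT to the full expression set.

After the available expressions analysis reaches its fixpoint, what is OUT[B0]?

Answer: {e+e}

Working:
Fixpoint table:
  B0:   IN={}   OUT={e+e}
  B1:   IN={}   OUT={}
  B2:   IN={}   OUT={}
  B3:   IN={}   OUT={}
  B4:   IN={}   OUT={}

B0 is the boundary node: IN[B0] = {}
Applying B0's transfer function to that IN value gives OUT[B0] (row B0 above).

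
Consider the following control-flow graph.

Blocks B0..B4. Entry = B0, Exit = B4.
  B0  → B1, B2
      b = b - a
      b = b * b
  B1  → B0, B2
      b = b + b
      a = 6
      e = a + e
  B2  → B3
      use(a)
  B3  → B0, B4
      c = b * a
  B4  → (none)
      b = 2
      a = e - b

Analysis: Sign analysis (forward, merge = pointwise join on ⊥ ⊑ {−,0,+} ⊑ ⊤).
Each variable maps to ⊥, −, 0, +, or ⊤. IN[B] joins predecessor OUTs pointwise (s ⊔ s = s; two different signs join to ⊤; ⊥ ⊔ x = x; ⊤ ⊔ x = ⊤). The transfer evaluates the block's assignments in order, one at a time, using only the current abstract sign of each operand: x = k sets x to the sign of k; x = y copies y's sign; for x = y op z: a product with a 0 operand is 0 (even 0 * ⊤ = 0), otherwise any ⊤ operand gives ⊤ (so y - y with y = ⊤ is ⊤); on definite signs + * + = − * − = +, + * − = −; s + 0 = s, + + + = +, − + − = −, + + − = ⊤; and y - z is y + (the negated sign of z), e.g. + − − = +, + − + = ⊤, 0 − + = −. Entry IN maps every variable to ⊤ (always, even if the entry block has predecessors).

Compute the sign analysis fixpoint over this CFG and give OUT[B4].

Answer: {a: ⊤, b: +, c: ⊤, d: ⊤, e: ⊤, f: ⊤}

Trace:
Converged values:
  B0: | IN=(all ⊤) | OUT=(all ⊤)
  B1: | IN=(all ⊤) | OUT={a:+; rest ⊤}
  B2: | IN=(all ⊤) | OUT=(all ⊤)
  B3: | IN=(all ⊤) | OUT=(all ⊤)
  B4: | IN=(all ⊤) | OUT={b:+; rest ⊤}

Merge at B4: IN[B4] = OUT[B3] = {a: ⊤, b: ⊤, c: ⊤, d: ⊤, e: ⊤, f: ⊤}
Applying B4's transfer function to that IN value gives OUT[B4] (row B4 above).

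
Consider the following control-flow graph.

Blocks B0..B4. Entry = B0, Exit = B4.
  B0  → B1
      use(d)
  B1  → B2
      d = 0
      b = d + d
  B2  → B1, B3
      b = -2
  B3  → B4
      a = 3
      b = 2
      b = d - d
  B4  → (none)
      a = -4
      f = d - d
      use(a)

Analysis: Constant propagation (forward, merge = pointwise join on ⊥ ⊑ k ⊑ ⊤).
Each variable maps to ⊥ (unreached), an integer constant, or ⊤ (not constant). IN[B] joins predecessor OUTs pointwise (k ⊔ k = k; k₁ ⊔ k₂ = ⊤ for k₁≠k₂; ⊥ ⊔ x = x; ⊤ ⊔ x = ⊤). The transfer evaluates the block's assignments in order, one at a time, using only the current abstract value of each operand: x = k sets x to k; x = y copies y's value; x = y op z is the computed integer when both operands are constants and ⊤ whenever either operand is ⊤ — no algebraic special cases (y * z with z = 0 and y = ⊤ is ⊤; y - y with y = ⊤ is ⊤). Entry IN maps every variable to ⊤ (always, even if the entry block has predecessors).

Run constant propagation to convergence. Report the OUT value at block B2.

Answer: {a: ⊤, b: -2, c: ⊤, d: 0, e: ⊤, f: ⊤}

Derivation:
Fixpoint table:
  B0:   IN=(all ⊤)   OUT=(all ⊤)
  B1:   IN=(all ⊤)   OUT={b:0, d:0; rest ⊤}
  B2:   IN={b:0, d:0; rest ⊤}   OUT={b:-2, d:0; rest ⊤}
  B3:   IN={b:-2, d:0; rest ⊤}   OUT={a:3, b:0, d:0; rest ⊤}
  B4:   IN={a:3, b:0, d:0; rest ⊤}   OUT={a:-4, b:0, d:0, f:0; rest ⊤}

Merge at B2: IN[B2] = OUT[B1] = {a: ⊤, b: 0, c: ⊤, d: 0, e: ⊤, f: ⊤}
Applying B2's transfer function to that IN value gives OUT[B2] (row B2 above).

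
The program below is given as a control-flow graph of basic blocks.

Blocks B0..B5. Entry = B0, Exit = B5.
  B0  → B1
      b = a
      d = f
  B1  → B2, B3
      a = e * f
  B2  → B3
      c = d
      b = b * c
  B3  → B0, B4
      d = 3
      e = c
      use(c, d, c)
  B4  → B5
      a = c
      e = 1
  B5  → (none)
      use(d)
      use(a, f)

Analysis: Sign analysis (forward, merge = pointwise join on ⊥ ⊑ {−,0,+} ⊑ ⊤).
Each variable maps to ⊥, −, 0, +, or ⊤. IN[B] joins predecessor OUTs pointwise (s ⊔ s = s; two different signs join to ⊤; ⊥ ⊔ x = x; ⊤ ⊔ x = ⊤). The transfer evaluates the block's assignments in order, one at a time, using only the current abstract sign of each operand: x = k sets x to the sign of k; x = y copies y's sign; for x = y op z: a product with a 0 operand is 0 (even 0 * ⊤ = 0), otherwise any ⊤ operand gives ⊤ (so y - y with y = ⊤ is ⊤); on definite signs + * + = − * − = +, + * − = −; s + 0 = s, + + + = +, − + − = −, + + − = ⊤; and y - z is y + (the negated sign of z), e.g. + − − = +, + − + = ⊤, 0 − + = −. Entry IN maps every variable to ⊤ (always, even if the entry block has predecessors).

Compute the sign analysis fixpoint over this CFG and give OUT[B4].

Fixpoint table:
  B0:  IN=(all ⊤)  OUT=(all ⊤)
  B1:  IN=(all ⊤)  OUT=(all ⊤)
  B2:  IN=(all ⊤)  OUT=(all ⊤)
  B3:  IN=(all ⊤)  OUT={d:+; rest ⊤}
  B4:  IN={d:+; rest ⊤}  OUT={d:+, e:+; rest ⊤}
  B5:  IN={d:+, e:+; rest ⊤}  OUT={d:+, e:+; rest ⊤}

Merge at B4: IN[B4] = OUT[B3] = {a: ⊤, b: ⊤, c: ⊤, d: +, e: ⊤, f: ⊤}
Applying B4's transfer function to that IN value gives OUT[B4] (row B4 above).

Answer: {a: ⊤, b: ⊤, c: ⊤, d: +, e: +, f: ⊤}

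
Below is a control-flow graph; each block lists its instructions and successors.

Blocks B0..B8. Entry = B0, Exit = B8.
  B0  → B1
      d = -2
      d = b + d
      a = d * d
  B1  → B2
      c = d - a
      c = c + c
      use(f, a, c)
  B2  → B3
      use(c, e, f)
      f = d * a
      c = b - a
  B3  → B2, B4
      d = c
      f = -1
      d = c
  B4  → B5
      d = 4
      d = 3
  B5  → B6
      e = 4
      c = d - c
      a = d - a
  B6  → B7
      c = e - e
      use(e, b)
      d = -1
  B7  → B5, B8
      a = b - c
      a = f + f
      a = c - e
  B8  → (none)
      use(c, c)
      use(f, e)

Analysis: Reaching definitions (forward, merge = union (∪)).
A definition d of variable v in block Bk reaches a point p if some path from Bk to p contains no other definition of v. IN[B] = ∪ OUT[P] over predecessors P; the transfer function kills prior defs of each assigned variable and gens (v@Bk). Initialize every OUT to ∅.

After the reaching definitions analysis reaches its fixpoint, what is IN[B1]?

Per-block solution:
  B0:   IN={}   OUT={a@B0, d@B0}
  B1:   IN={a@B0, d@B0}   OUT={a@B0, c@B1, d@B0}
  B2:   IN={a@B0, c@B1, c@B2, d@B0, d@B3, f@B3}   OUT={a@B0, c@B2, d@B0, d@B3, f@B2}
  B3:   IN={a@B0, c@B2, d@B0, d@B3, f@B2}   OUT={a@B0, c@B2, d@B3, f@B3}
  B4:   IN={a@B0, c@B2, d@B3, f@B3}   OUT={a@B0, c@B2, d@B4, f@B3}
  B5:   IN={a@B0, a@B7, c@B2, c@B6, d@B4, d@B6, e@B5, f@B3}   OUT={a@B5, c@B5, d@B4, d@B6, e@B5, f@B3}
  B6:   IN={a@B5, c@B5, d@B4, d@B6, e@B5, f@B3}   OUT={a@B5, c@B6, d@B6, e@B5, f@B3}
  B7:   IN={a@B5, c@B6, d@B6, e@B5, f@B3}   OUT={a@B7, c@B6, d@B6, e@B5, f@B3}
  B8:   IN={a@B7, c@B6, d@B6, e@B5, f@B3}   OUT={a@B7, c@B6, d@B6, e@B5, f@B3}

Merge at B1: IN[B1] = OUT[B0] = {a@B0, d@B0}

Answer: {a@B0, d@B0}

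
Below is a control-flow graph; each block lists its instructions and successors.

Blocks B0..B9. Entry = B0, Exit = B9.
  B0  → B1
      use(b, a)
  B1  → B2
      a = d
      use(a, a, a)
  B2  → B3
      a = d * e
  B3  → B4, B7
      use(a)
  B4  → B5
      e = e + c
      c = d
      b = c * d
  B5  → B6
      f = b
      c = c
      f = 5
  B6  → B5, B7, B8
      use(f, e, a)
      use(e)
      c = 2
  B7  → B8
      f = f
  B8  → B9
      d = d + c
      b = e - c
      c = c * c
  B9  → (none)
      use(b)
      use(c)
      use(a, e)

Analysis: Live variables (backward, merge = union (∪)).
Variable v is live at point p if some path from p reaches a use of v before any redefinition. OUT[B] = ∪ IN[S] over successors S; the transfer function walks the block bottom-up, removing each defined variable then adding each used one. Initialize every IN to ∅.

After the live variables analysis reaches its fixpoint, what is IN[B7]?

Fixpoint table:
  B0:   IN={a, b, c, d, e, f}   OUT={c, d, e, f}
  B1:   IN={c, d, e, f}   OUT={c, d, e, f}
  B2:   IN={c, d, e, f}   OUT={a, c, d, e, f}
  B3:   IN={a, c, d, e, f}   OUT={a, c, d, e, f}
  B4:   IN={a, c, d, e}   OUT={a, b, c, d, e}
  B5:   IN={a, b, c, d, e}   OUT={a, b, d, e, f}
  B6:   IN={a, b, d, e, f}   OUT={a, b, c, d, e, f}
  B7:   IN={a, c, d, e, f}   OUT={a, c, d, e}
  B8:   IN={a, c, d, e}   OUT={a, b, c, e}
  B9:   IN={a, b, c, e}   OUT={}

Merge at B7: OUT[B7] = IN[B8] = {a, c, d, e}
Applying B7's transfer function to that OUT value gives IN[B7] (row B7 above).

Answer: {a, c, d, e, f}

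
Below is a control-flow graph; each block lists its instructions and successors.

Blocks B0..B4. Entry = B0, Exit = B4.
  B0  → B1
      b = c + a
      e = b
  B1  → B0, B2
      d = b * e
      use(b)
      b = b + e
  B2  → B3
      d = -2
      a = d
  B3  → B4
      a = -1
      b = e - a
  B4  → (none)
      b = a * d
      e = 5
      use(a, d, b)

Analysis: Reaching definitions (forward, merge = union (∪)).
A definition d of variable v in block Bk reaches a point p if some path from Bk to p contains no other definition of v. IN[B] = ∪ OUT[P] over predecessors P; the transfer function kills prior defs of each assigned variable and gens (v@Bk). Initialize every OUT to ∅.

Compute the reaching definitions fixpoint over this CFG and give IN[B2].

Answer: {b@B1, d@B1, e@B0}

Derivation:
Converged values:
  B0:   IN={b@B1, d@B1, e@B0}   OUT={b@B0, d@B1, e@B0}
  B1:   IN={b@B0, d@B1, e@B0}   OUT={b@B1, d@B1, e@B0}
  B2:   IN={b@B1, d@B1, e@B0}   OUT={a@B2, b@B1, d@B2, e@B0}
  B3:   IN={a@B2, b@B1, d@B2, e@B0}   OUT={a@B3, b@B3, d@B2, e@B0}
  B4:   IN={a@B3, b@B3, d@B2, e@B0}   OUT={a@B3, b@B4, d@B2, e@B4}

Merge at B2: IN[B2] = OUT[B1] = {b@B1, d@B1, e@B0}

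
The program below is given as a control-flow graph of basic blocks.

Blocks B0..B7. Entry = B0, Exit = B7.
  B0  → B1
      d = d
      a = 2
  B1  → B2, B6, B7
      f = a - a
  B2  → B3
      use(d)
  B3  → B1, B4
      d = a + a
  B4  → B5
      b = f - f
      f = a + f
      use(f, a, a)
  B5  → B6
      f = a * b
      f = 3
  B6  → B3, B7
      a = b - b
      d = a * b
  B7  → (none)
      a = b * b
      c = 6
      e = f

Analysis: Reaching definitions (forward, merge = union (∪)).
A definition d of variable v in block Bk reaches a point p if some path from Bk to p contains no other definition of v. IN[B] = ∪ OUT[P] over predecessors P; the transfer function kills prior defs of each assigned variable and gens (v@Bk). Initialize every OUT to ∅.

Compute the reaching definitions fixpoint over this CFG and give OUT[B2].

Answer: {a@B0, a@B6, b@B4, d@B0, d@B3, f@B1}

Working:
Fixpoint table:
  B0: | IN={} | OUT={a@B0, d@B0}
  B1: | IN={a@B0, a@B6, b@B4, d@B0, d@B3, f@B1, f@B5} | OUT={a@B0, a@B6, b@B4, d@B0, d@B3, f@B1}
  B2: | IN={a@B0, a@B6, b@B4, d@B0, d@B3, f@B1} | OUT={a@B0, a@B6, b@B4, d@B0, d@B3, f@B1}
  B3: | IN={a@B0, a@B6, b@B4, d@B0, d@B3, d@B6, f@B1, f@B5} | OUT={a@B0, a@B6, b@B4, d@B3, f@B1, f@B5}
  B4: | IN={a@B0, a@B6, b@B4, d@B3, f@B1, f@B5} | OUT={a@B0, a@B6, b@B4, d@B3, f@B4}
  B5: | IN={a@B0, a@B6, b@B4, d@B3, f@B4} | OUT={a@B0, a@B6, b@B4, d@B3, f@B5}
  B6: | IN={a@B0, a@B6, b@B4, d@B0, d@B3, f@B1, f@B5} | OUT={a@B6, b@B4, d@B6, f@B1, f@B5}
  B7: | IN={a@B0, a@B6, b@B4, d@B0, d@B3, d@B6, f@B1, f@B5} | OUT={a@B7, b@B4, c@B7, d@B0, d@B3, d@B6, e@B7, f@B1, f@B5}

Merge at B2: IN[B2] = OUT[B1] = {a@B0, a@B6, b@B4, d@B0, d@B3, f@B1}
Applying B2's transfer function to that IN value gives OUT[B2] (row B2 above).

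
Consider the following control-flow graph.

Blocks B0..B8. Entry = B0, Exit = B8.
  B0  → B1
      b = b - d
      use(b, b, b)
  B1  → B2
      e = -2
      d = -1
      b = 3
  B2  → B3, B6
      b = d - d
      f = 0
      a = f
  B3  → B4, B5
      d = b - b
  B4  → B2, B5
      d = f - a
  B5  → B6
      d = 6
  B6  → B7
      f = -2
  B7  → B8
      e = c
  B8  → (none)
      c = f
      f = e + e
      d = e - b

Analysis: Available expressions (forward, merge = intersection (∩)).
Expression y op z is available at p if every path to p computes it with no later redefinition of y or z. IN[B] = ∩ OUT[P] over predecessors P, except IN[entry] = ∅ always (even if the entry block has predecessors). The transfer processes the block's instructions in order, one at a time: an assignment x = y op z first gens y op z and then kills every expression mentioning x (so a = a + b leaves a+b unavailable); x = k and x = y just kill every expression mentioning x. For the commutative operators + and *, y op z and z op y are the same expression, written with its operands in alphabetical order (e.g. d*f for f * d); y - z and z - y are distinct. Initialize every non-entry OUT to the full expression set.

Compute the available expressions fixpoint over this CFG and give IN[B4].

Answer: {b-b}

Working:
Converged values:
  B0:  IN={}  OUT={}
  B1:  IN={}  OUT={}
  B2:  IN={}  OUT={d-d}
  B3:  IN={d-d}  OUT={b-b}
  B4:  IN={b-b}  OUT={b-b, f-a}
  B5:  IN={b-b}  OUT={b-b}
  B6:  IN={}  OUT={}
  B7:  IN={}  OUT={}
  B8:  IN={}  OUT={e+e, e-b}

Merge at B4: IN[B4] = OUT[B3] = {b-b}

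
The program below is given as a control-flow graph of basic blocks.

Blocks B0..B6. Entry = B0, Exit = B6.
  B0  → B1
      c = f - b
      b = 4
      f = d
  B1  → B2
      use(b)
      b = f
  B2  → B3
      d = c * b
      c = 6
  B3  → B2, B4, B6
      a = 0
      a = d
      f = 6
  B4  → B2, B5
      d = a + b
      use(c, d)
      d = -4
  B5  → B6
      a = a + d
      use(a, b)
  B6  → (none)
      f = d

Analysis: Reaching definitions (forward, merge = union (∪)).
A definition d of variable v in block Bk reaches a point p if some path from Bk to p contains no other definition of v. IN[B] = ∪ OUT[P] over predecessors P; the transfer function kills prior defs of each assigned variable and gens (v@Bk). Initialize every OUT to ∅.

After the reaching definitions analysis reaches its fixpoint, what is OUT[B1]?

Per-block solution:
  B0:   IN={}   OUT={b@B0, c@B0, f@B0}
  B1:   IN={b@B0, c@B0, f@B0}   OUT={b@B1, c@B0, f@B0}
  B2:   IN={a@B3, b@B1, c@B0, c@B2, d@B2, d@B4, f@B0, f@B3}   OUT={a@B3, b@B1, c@B2, d@B2, f@B0, f@B3}
  B3:   IN={a@B3, b@B1, c@B2, d@B2, f@B0, f@B3}   OUT={a@B3, b@B1, c@B2, d@B2, f@B3}
  B4:   IN={a@B3, b@B1, c@B2, d@B2, f@B3}   OUT={a@B3, b@B1, c@B2, d@B4, f@B3}
  B5:   IN={a@B3, b@B1, c@B2, d@B4, f@B3}   OUT={a@B5, b@B1, c@B2, d@B4, f@B3}
  B6:   IN={a@B3, a@B5, b@B1, c@B2, d@B2, d@B4, f@B3}   OUT={a@B3, a@B5, b@B1, c@B2, d@B2, d@B4, f@B6}

Merge at B1: IN[B1] = OUT[B0] = {b@B0, c@B0, f@B0}
Applying B1's transfer function to that IN value gives OUT[B1] (row B1 above).

Answer: {b@B1, c@B0, f@B0}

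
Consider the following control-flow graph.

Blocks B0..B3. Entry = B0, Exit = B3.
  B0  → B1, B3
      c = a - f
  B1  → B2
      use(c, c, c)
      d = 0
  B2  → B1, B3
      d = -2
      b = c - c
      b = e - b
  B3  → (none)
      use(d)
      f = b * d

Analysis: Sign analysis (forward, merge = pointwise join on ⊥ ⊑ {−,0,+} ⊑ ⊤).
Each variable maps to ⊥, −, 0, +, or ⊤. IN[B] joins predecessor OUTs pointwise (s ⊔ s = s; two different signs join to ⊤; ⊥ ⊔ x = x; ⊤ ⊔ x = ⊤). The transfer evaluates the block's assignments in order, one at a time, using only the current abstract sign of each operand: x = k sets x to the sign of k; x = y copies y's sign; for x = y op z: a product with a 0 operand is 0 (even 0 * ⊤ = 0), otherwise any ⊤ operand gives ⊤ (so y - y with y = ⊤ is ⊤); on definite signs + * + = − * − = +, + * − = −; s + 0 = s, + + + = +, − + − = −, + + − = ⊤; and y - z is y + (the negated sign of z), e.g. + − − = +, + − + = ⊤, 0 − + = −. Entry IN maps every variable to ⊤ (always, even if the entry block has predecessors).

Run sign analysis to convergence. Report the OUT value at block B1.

Answer: {a: ⊤, b: ⊤, c: ⊤, d: 0, e: ⊤, f: ⊤}

Working:
Per-block solution:
  B0: | IN=(all ⊤) | OUT=(all ⊤)
  B1: | IN=(all ⊤) | OUT={d:0; rest ⊤}
  B2: | IN={d:0; rest ⊤} | OUT={d:-; rest ⊤}
  B3: | IN=(all ⊤) | OUT=(all ⊤)

Merge at B1: IN[B1] = OUT[B0] ⊔ OUT[B2] = {a: ⊤, b: ⊤, c: ⊤, d: ⊤, e: ⊤, f: ⊤}
Applying B1's transfer function to that IN value gives OUT[B1] (row B1 above).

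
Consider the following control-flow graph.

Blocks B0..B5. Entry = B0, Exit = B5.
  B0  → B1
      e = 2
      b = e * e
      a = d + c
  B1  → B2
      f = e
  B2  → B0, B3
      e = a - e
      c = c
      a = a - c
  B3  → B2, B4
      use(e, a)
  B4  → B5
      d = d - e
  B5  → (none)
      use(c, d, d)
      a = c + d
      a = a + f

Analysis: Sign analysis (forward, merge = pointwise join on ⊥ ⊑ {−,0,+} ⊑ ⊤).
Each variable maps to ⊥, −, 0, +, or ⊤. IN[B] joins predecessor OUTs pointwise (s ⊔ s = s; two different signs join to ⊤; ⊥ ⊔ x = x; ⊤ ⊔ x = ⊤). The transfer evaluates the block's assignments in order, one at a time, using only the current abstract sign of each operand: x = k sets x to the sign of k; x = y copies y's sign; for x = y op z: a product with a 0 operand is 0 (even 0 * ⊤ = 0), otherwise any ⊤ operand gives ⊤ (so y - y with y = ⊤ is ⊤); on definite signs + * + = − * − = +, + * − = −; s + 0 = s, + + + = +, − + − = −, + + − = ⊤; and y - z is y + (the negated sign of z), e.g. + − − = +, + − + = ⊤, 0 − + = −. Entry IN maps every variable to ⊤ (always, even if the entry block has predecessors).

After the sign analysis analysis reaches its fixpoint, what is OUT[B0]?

Answer: {a: ⊤, b: +, c: ⊤, d: ⊤, e: +, f: ⊤}

Working:
Per-block solution:
  B0:  IN=(all ⊤)  OUT={b:+, e:+; rest ⊤}
  B1:  IN={b:+, e:+; rest ⊤}  OUT={b:+, e:+, f:+; rest ⊤}
  B2:  IN={b:+, f:+; rest ⊤}  OUT={b:+, f:+; rest ⊤}
  B3:  IN={b:+, f:+; rest ⊤}  OUT={b:+, f:+; rest ⊤}
  B4:  IN={b:+, f:+; rest ⊤}  OUT={b:+, f:+; rest ⊤}
  B5:  IN={b:+, f:+; rest ⊤}  OUT={b:+, f:+; rest ⊤}

Merge at B0 (entry node, so the boundary value (all ⊤) is joined with the incoming edge(s)): IN[B0] = (all ⊤) ⊔ OUT[B2] = {a: ⊤, b: ⊤, c: ⊤, d: ⊤, e: ⊤, f: ⊤}
Applying B0's transfer function to that IN value gives OUT[B0] (row B0 above).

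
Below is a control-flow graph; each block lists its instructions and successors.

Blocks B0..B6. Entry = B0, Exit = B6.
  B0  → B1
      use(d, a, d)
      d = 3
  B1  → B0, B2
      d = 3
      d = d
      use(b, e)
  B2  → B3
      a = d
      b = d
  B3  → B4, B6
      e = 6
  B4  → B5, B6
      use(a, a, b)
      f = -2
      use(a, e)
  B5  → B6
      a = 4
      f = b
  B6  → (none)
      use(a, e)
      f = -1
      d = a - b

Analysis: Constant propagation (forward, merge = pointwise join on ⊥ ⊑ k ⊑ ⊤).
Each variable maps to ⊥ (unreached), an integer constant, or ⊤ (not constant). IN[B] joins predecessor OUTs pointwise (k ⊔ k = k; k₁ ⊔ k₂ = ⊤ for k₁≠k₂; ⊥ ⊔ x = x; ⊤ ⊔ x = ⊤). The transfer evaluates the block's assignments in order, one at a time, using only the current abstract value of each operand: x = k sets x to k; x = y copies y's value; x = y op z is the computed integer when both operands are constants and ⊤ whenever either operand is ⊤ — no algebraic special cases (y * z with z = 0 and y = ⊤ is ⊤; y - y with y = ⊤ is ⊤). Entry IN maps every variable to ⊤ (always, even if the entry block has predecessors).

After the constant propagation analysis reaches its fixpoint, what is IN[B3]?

Answer: {a: 3, b: 3, c: ⊤, d: 3, e: ⊤, f: ⊤}

Working:
Converged values:
  B0: | IN=(all ⊤) | OUT={d:3; rest ⊤}
  B1: | IN={d:3; rest ⊤} | OUT={d:3; rest ⊤}
  B2: | IN={d:3; rest ⊤} | OUT={a:3, b:3, d:3; rest ⊤}
  B3: | IN={a:3, b:3, d:3; rest ⊤} | OUT={a:3, b:3, d:3, e:6; rest ⊤}
  B4: | IN={a:3, b:3, d:3, e:6; rest ⊤} | OUT={a:3, b:3, d:3, e:6, f:-2; rest ⊤}
  B5: | IN={a:3, b:3, d:3, e:6, f:-2; rest ⊤} | OUT={a:4, b:3, d:3, e:6, f:3; rest ⊤}
  B6: | IN={b:3, d:3, e:6; rest ⊤} | OUT={b:3, e:6, f:-1; rest ⊤}

Merge at B3: IN[B3] = OUT[B2] = {a: 3, b: 3, c: ⊤, d: 3, e: ⊤, f: ⊤}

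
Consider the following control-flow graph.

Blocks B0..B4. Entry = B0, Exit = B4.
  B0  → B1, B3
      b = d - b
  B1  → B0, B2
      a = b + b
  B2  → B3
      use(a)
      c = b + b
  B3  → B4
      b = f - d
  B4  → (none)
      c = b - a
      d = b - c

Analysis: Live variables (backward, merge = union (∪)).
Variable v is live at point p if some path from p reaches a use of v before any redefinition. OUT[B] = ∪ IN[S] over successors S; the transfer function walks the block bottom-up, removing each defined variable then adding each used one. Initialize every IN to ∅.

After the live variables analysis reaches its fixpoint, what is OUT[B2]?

Answer: {a, d, f}

Derivation:
Per-block solution:
  B0: | IN={a, b, d, f} | OUT={a, b, d, f}
  B1: | IN={b, d, f} | OUT={a, b, d, f}
  B2: | IN={a, b, d, f} | OUT={a, d, f}
  B3: | IN={a, d, f} | OUT={a, b}
  B4: | IN={a, b} | OUT={}

Merge at B2: OUT[B2] = IN[B3] = {a, d, f}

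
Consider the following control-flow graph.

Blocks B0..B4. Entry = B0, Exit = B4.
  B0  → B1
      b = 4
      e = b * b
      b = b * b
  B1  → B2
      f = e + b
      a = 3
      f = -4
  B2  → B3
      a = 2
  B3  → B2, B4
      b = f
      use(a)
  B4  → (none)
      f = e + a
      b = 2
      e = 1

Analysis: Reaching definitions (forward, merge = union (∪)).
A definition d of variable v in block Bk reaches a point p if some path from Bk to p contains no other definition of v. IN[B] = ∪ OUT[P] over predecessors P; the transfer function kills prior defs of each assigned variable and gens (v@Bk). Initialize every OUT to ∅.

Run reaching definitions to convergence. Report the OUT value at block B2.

Per-block solution:
  B0:   IN={}   OUT={b@B0, e@B0}
  B1:   IN={b@B0, e@B0}   OUT={a@B1, b@B0, e@B0, f@B1}
  B2:   IN={a@B1, a@B2, b@B0, b@B3, e@B0, f@B1}   OUT={a@B2, b@B0, b@B3, e@B0, f@B1}
  B3:   IN={a@B2, b@B0, b@B3, e@B0, f@B1}   OUT={a@B2, b@B3, e@B0, f@B1}
  B4:   IN={a@B2, b@B3, e@B0, f@B1}   OUT={a@B2, b@B4, e@B4, f@B4}

Merge at B2: IN[B2] = OUT[B1] ⊔ OUT[B3] = {a@B1, a@B2, b@B0, b@B3, e@B0, f@B1}
Applying B2's transfer function to that IN value gives OUT[B2] (row B2 above).

Answer: {a@B2, b@B0, b@B3, e@B0, f@B1}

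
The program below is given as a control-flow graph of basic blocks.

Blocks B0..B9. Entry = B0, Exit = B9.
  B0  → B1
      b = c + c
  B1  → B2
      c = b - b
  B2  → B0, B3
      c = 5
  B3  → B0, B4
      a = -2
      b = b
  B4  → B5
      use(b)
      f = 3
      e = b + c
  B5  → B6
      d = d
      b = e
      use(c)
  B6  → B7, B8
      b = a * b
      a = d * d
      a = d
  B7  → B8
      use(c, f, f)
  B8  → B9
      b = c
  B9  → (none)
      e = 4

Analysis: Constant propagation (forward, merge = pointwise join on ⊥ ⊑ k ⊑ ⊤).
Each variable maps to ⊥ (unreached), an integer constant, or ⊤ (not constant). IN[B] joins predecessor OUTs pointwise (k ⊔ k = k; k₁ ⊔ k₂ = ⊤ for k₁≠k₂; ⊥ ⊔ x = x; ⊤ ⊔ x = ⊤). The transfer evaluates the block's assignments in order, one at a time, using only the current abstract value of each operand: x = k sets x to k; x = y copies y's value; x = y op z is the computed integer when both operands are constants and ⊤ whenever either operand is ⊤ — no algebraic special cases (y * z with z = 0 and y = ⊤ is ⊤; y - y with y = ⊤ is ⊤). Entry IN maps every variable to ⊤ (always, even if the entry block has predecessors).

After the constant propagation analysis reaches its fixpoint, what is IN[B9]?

Answer: {a: ⊤, b: 5, c: 5, d: ⊤, e: ⊤, f: 3}

Trace:
Converged values:
  B0: | IN=(all ⊤) | OUT=(all ⊤)
  B1: | IN=(all ⊤) | OUT=(all ⊤)
  B2: | IN=(all ⊤) | OUT={c:5; rest ⊤}
  B3: | IN={c:5; rest ⊤} | OUT={a:-2, c:5; rest ⊤}
  B4: | IN={a:-2, c:5; rest ⊤} | OUT={a:-2, c:5, f:3; rest ⊤}
  B5: | IN={a:-2, c:5, f:3; rest ⊤} | OUT={a:-2, c:5, f:3; rest ⊤}
  B6: | IN={a:-2, c:5, f:3; rest ⊤} | OUT={c:5, f:3; rest ⊤}
  B7: | IN={c:5, f:3; rest ⊤} | OUT={c:5, f:3; rest ⊤}
  B8: | IN={c:5, f:3; rest ⊤} | OUT={b:5, c:5, f:3; rest ⊤}
  B9: | IN={b:5, c:5, f:3; rest ⊤} | OUT={b:5, c:5, e:4, f:3; rest ⊤}

Merge at B9: IN[B9] = OUT[B8] = {a: ⊤, b: 5, c: 5, d: ⊤, e: ⊤, f: 3}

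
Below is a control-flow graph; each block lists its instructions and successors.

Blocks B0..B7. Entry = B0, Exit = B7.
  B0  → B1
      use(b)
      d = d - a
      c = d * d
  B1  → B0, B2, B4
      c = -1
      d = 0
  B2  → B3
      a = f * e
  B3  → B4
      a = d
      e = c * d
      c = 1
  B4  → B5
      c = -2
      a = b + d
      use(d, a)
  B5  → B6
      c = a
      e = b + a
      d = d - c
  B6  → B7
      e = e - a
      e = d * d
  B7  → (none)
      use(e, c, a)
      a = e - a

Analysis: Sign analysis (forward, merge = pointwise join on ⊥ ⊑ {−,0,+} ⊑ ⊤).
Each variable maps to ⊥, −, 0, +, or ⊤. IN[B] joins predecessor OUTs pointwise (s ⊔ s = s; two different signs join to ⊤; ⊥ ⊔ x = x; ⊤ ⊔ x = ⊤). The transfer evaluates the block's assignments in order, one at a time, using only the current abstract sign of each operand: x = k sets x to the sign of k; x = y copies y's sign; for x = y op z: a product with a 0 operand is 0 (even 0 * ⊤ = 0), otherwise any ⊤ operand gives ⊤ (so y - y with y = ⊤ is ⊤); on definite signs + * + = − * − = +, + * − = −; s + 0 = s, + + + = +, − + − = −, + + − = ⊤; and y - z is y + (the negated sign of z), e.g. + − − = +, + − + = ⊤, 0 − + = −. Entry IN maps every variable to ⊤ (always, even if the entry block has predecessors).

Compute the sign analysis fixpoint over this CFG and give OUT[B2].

Converged values:
  B0:  IN=(all ⊤)  OUT=(all ⊤)
  B1:  IN=(all ⊤)  OUT={c:-, d:0; rest ⊤}
  B2:  IN={c:-, d:0; rest ⊤}  OUT={c:-, d:0; rest ⊤}
  B3:  IN={c:-, d:0; rest ⊤}  OUT={a:0, c:+, d:0, e:0; rest ⊤}
  B4:  IN={d:0; rest ⊤}  OUT={c:-, d:0; rest ⊤}
  B5:  IN={c:-, d:0; rest ⊤}  OUT=(all ⊤)
  B6:  IN=(all ⊤)  OUT=(all ⊤)
  B7:  IN=(all ⊤)  OUT=(all ⊤)

Merge at B2: IN[B2] = OUT[B1] = {a: ⊤, b: ⊤, c: -, d: 0, e: ⊤, f: ⊤}
Applying B2's transfer function to that IN value gives OUT[B2] (row B2 above).

Answer: {a: ⊤, b: ⊤, c: -, d: 0, e: ⊤, f: ⊤}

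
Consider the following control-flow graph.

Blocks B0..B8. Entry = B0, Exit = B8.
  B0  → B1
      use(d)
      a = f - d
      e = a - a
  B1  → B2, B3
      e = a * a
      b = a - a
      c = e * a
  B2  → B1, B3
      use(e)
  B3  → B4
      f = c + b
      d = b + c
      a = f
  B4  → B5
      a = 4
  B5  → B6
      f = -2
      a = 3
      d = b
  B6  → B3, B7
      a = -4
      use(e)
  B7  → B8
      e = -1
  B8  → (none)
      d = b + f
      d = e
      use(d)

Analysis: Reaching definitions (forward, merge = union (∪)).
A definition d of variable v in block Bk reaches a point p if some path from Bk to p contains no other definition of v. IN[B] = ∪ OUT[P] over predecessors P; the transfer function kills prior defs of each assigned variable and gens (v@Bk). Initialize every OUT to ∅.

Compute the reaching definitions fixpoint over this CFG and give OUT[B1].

Answer: {a@B0, b@B1, c@B1, e@B1}

Working:
Converged values:
  B0:   IN={}   OUT={a@B0, e@B0}
  B1:   IN={a@B0, b@B1, c@B1, e@B0, e@B1}   OUT={a@B0, b@B1, c@B1, e@B1}
  B2:   IN={a@B0, b@B1, c@B1, e@B1}   OUT={a@B0, b@B1, c@B1, e@B1}
  B3:   IN={a@B0, a@B6, b@B1, c@B1, d@B5, e@B1, f@B5}   OUT={a@B3, b@B1, c@B1, d@B3, e@B1, f@B3}
  B4:   IN={a@B3, b@B1, c@B1, d@B3, e@B1, f@B3}   OUT={a@B4, b@B1, c@B1, d@B3, e@B1, f@B3}
  B5:   IN={a@B4, b@B1, c@B1, d@B3, e@B1, f@B3}   OUT={a@B5, b@B1, c@B1, d@B5, e@B1, f@B5}
  B6:   IN={a@B5, b@B1, c@B1, d@B5, e@B1, f@B5}   OUT={a@B6, b@B1, c@B1, d@B5, e@B1, f@B5}
  B7:   IN={a@B6, b@B1, c@B1, d@B5, e@B1, f@B5}   OUT={a@B6, b@B1, c@B1, d@B5, e@B7, f@B5}
  B8:   IN={a@B6, b@B1, c@B1, d@B5, e@B7, f@B5}   OUT={a@B6, b@B1, c@B1, d@B8, e@B7, f@B5}

Merge at B1: IN[B1] = OUT[B0] ⊔ OUT[B2] = {a@B0, b@B1, c@B1, e@B0, e@B1}
Applying B1's transfer function to that IN value gives OUT[B1] (row B1 above).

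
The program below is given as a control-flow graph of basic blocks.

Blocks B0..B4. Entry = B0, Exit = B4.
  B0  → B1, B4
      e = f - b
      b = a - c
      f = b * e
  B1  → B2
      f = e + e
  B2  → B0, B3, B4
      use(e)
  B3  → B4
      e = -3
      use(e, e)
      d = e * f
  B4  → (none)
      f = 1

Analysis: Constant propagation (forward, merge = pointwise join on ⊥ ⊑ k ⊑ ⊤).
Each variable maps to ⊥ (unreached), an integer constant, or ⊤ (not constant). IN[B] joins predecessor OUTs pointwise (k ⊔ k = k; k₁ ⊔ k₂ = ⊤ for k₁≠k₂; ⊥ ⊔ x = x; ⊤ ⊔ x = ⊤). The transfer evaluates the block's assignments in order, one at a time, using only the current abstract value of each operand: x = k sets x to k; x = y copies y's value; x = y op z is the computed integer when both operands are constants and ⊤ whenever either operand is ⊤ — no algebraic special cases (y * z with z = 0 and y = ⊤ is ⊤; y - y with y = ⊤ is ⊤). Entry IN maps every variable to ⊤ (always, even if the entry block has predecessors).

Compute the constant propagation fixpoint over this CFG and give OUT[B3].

Answer: {a: ⊤, b: ⊤, c: ⊤, d: ⊤, e: -3, f: ⊤}

Derivation:
Fixpoint table:
  B0: | IN=(all ⊤) | OUT=(all ⊤)
  B1: | IN=(all ⊤) | OUT=(all ⊤)
  B2: | IN=(all ⊤) | OUT=(all ⊤)
  B3: | IN=(all ⊤) | OUT={e:-3; rest ⊤}
  B4: | IN=(all ⊤) | OUT={f:1; rest ⊤}

Merge at B3: IN[B3] = OUT[B2] = {a: ⊤, b: ⊤, c: ⊤, d: ⊤, e: ⊤, f: ⊤}
Applying B3's transfer function to that IN value gives OUT[B3] (row B3 above).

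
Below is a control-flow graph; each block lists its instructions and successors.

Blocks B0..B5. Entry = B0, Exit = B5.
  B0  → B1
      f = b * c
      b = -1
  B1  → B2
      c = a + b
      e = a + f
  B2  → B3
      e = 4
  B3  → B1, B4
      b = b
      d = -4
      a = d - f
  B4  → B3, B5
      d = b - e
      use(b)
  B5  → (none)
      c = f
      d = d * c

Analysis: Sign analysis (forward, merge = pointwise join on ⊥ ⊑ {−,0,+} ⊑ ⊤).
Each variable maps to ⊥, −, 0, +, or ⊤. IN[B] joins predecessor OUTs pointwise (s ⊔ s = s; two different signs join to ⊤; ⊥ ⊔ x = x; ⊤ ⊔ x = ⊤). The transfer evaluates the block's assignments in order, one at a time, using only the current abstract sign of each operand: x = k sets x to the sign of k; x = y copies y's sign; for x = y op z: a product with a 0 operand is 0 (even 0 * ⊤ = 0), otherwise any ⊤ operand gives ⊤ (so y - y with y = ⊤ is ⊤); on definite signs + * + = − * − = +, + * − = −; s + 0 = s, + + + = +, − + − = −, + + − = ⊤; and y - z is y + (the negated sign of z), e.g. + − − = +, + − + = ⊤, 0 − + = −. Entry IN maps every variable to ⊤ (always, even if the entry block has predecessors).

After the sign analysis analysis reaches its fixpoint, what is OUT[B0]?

Converged values:
  B0:  IN=(all ⊤)  OUT={b:-; rest ⊤}
  B1:  IN={b:-; rest ⊤}  OUT={b:-; rest ⊤}
  B2:  IN={b:-; rest ⊤}  OUT={b:-, e:+; rest ⊤}
  B3:  IN={b:-, e:+; rest ⊤}  OUT={b:-, d:-, e:+; rest ⊤}
  B4:  IN={b:-, d:-, e:+; rest ⊤}  OUT={b:-, d:-, e:+; rest ⊤}
  B5:  IN={b:-, d:-, e:+; rest ⊤}  OUT={b:-, e:+; rest ⊤}

B0 is the boundary node: IN[B0] = {a: ⊤, b: ⊤, c: ⊤, d: ⊤, e: ⊤, f: ⊤}
Applying B0's transfer function to that IN value gives OUT[B0] (row B0 above).

Answer: {a: ⊤, b: -, c: ⊤, d: ⊤, e: ⊤, f: ⊤}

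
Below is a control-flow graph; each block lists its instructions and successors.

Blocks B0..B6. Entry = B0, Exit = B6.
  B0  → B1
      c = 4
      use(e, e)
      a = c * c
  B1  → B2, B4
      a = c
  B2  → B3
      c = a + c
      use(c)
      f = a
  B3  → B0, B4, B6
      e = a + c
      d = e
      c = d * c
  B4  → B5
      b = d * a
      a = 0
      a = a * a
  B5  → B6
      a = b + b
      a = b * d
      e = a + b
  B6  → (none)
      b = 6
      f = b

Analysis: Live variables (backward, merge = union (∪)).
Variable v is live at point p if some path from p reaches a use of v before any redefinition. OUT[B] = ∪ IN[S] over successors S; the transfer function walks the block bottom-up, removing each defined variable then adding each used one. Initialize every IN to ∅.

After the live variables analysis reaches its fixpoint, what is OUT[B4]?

Converged values:
  B0:  IN={d, e}  OUT={c, d}
  B1:  IN={c, d}  OUT={a, c, d}
  B2:  IN={a, c}  OUT={a, c}
  B3:  IN={a, c}  OUT={a, d, e}
  B4:  IN={a, d}  OUT={b, d}
  B5:  IN={b, d}  OUT={}
  B6:  IN={}  OUT={}

Merge at B4: OUT[B4] = IN[B5] = {b, d}

Answer: {b, d}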